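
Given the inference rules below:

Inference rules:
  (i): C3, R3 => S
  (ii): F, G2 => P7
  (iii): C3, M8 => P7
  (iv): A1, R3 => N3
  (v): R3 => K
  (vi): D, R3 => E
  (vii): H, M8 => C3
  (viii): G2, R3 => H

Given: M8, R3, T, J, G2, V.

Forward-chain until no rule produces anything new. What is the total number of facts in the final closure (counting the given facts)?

Round 1 — (v), (viii), derive K, H.
Round 2 — (vii), derive C3.
Round 3 — (i), (iii), derive S, P7.
Closure: {C3, G2, H, J, K, M8, P7, R3, S, T, V} — 11 facts.

11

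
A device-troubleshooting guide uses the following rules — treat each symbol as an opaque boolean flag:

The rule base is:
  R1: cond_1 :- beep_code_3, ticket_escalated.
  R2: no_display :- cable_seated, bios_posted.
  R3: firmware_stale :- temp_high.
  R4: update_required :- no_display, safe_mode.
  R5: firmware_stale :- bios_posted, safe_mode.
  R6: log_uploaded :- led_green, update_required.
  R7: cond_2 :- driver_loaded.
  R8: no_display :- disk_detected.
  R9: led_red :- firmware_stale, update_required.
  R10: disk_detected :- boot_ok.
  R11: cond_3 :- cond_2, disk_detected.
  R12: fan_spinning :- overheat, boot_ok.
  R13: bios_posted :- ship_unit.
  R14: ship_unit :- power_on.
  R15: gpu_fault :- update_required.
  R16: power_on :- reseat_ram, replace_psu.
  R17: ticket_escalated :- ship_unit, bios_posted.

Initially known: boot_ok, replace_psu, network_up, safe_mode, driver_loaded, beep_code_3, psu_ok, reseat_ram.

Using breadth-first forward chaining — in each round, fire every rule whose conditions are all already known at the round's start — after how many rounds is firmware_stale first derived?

[1] R7 [cond_2 :- driver_loaded.]; R10 [disk_detected :- boot_ok.]; R16 [power_on :- reseat_ram, replace_psu.]. ⇒ new: cond_2, disk_detected, power_on.
[2] R8 [no_display :- disk_detected.]; R11 [cond_3 :- cond_2, disk_detected.]; R14 [ship_unit :- power_on.]. ⇒ new: no_display, cond_3, ship_unit.
[3] R4 [update_required :- no_display, safe_mode.]; R13 [bios_posted :- ship_unit.]. ⇒ new: update_required, bios_posted.
[4] R5 [firmware_stale :- bios_posted, safe_mode.]; R15 [gpu_fault :- update_required.]; R17 [ticket_escalated :- ship_unit, bios_posted.]. ⇒ new: firmware_stale, gpu_fault, ticket_escalated.
firmware_stale first appears in round 4.

4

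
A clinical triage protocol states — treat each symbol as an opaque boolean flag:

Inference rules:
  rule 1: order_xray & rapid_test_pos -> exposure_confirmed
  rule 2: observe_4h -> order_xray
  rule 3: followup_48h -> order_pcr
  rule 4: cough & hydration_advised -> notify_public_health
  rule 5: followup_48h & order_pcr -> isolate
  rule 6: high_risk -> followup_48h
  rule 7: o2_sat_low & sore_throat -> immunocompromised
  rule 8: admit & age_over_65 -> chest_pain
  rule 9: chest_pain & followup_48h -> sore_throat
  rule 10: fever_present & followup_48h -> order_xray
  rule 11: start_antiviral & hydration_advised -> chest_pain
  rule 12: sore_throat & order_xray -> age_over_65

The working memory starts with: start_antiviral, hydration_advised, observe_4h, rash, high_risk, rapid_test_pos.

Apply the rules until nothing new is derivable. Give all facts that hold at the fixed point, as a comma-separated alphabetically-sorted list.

age_over_65, chest_pain, exposure_confirmed, followup_48h, high_risk, hydration_advised, isolate, observe_4h, order_pcr, order_xray, rapid_test_pos, rash, sore_throat, start_antiviral

Round 1: rule 2 [observe_4h -> order_xray]; rule 6 [high_risk -> followup_48h]; rule 11 [start_antiviral & hydration_advised -> chest_pain]. New: order_xray, followup_48h, chest_pain.
Round 2: rule 1 [order_xray & rapid_test_pos -> exposure_confirmed]; rule 3 [followup_48h -> order_pcr]; rule 9 [chest_pain & followup_48h -> sore_throat]. New: exposure_confirmed, order_pcr, sore_throat.
Round 3: rule 5 [followup_48h & order_pcr -> isolate]; rule 12 [sore_throat & order_xray -> age_over_65]. New: isolate, age_over_65.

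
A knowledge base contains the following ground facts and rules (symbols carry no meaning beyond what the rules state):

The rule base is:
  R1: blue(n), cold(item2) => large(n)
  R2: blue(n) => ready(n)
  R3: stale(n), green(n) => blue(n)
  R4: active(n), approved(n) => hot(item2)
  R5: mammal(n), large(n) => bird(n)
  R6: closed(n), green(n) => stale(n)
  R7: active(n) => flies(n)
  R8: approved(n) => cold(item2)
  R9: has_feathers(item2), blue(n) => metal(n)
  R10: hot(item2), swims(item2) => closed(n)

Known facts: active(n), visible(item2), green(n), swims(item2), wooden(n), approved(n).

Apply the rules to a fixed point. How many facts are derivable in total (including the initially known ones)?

14

Round 1: R4 [active(n), approved(n) => hot(item2)]; R7 [active(n) => flies(n)]; R8 [approved(n) => cold(item2)]. New: hot(item2), flies(n), cold(item2).
Round 2: R10 [hot(item2), swims(item2) => closed(n)]. New: closed(n).
Round 3: R6 [closed(n), green(n) => stale(n)]. New: stale(n).
Round 4: R3 [stale(n), green(n) => blue(n)]. New: blue(n).
Round 5: R1 [blue(n), cold(item2) => large(n)]; R2 [blue(n) => ready(n)]. New: large(n), ready(n).
Closure: {active(n), approved(n), blue(n), closed(n), cold(item2), flies(n), green(n), hot(item2), large(n), ready(n), stale(n), swims(item2), visible(item2), wooden(n)} — 14 facts.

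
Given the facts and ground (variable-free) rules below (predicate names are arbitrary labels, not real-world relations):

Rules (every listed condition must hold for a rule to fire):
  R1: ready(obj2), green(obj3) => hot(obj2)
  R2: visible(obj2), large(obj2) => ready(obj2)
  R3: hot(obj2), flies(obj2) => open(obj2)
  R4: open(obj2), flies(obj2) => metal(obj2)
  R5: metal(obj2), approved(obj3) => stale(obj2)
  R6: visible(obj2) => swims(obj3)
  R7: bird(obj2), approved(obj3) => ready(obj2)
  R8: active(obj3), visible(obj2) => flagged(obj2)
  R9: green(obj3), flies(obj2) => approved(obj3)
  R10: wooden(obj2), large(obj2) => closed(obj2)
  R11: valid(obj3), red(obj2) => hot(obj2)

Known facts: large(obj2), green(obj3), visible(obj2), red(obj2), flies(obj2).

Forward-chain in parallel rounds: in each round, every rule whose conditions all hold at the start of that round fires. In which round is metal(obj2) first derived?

Round 1: R2 [visible(obj2), large(obj2) => ready(obj2)]; R6 [visible(obj2) => swims(obj3)]; R9 [green(obj3), flies(obj2) => approved(obj3)]. Adds ready(obj2), swims(obj3), approved(obj3).
Round 2: R1 [ready(obj2), green(obj3) => hot(obj2)]. Adds hot(obj2).
Round 3: R3 [hot(obj2), flies(obj2) => open(obj2)]. Adds open(obj2).
Round 4: R4 [open(obj2), flies(obj2) => metal(obj2)]. Adds metal(obj2).
metal(obj2) first appears in round 4.

4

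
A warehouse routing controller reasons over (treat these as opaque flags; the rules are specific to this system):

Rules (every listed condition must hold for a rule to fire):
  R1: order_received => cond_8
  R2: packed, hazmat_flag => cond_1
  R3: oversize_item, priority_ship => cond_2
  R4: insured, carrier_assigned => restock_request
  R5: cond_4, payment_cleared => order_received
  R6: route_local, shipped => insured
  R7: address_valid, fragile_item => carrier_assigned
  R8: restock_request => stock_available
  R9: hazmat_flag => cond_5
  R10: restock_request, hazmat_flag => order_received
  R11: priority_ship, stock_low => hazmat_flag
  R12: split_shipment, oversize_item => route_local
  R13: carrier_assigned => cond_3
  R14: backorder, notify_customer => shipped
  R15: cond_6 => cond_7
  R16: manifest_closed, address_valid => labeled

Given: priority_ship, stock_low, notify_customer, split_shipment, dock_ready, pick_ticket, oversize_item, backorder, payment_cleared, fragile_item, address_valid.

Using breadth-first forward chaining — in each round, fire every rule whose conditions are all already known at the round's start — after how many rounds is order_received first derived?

Round 1: R3 [oversize_item, priority_ship => cond_2]; R7 [address_valid, fragile_item => carrier_assigned]; R11 [priority_ship, stock_low => hazmat_flag]; R12 [split_shipment, oversize_item => route_local]; R14 [backorder, notify_customer => shipped]. New: cond_2, carrier_assigned, hazmat_flag, route_local, shipped.
Round 2: R6 [route_local, shipped => insured]; R9 [hazmat_flag => cond_5]; R13 [carrier_assigned => cond_3]. New: insured, cond_5, cond_3.
Round 3: R4 [insured, carrier_assigned => restock_request]. New: restock_request.
Round 4: R8 [restock_request => stock_available]; R10 [restock_request, hazmat_flag => order_received]. New: stock_available, order_received.
order_received first appears in round 4.

4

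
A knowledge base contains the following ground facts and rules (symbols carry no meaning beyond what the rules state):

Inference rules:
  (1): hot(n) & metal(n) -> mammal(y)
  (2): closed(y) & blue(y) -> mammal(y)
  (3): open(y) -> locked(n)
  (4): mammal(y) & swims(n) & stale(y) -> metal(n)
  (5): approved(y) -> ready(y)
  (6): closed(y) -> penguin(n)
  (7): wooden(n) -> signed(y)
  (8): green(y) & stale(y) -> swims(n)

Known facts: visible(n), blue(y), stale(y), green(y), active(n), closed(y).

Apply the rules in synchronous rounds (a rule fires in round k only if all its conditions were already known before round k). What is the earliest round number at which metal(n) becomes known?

Round 1: (2) [closed(y) & blue(y) -> mammal(y)]; (6) [closed(y) -> penguin(n)]; (8) [green(y) & stale(y) -> swims(n)]. New: mammal(y), penguin(n), swims(n).
Round 2: (4) [mammal(y) & swims(n) & stale(y) -> metal(n)]. New: metal(n).
metal(n) first appears in round 2.

2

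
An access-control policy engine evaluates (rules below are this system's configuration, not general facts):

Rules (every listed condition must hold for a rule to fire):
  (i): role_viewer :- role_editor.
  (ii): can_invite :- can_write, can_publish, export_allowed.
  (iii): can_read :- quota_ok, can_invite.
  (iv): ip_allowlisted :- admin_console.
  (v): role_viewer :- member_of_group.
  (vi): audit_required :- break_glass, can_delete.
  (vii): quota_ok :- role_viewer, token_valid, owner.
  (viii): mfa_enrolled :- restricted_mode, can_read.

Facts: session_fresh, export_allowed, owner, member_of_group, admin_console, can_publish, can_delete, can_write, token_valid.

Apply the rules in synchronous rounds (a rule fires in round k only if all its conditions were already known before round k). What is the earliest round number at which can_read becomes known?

3

Round 1 — (ii), (iv), (v), derive can_invite, ip_allowlisted, role_viewer.
Round 2 — (vii), derive quota_ok.
Round 3 — (iii), derive can_read.
can_read first appears in round 3.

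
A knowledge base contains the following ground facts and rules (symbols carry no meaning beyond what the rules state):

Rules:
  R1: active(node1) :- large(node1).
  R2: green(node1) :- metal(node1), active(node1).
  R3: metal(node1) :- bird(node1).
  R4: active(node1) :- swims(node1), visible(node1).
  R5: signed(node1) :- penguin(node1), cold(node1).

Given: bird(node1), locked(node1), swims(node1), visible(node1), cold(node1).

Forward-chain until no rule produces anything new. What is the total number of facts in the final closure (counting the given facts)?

Round 1: R3 [metal(node1) :- bird(node1).]; R4 [active(node1) :- swims(node1), visible(node1).]. Adds metal(node1), active(node1).
Round 2: R2 [green(node1) :- metal(node1), active(node1).]. Adds green(node1).
Closure: {active(node1), bird(node1), cold(node1), green(node1), locked(node1), metal(node1), swims(node1), visible(node1)} — 8 facts.

8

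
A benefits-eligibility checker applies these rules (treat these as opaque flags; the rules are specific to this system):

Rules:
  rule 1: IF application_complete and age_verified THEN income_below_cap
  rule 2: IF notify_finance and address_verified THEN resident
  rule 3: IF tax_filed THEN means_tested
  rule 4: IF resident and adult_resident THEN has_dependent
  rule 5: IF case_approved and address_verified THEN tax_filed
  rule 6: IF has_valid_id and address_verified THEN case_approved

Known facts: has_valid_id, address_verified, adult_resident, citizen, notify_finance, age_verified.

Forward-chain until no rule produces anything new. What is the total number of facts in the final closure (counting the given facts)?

Round 1 fires rule 2, rule 6, giving resident, case_approved.
Round 2 fires rule 4, rule 5, giving has_dependent, tax_filed.
Round 3 fires rule 3, giving means_tested.
Closure: {address_verified, adult_resident, age_verified, case_approved, citizen, has_dependent, has_valid_id, means_tested, notify_finance, resident, tax_filed} — 11 facts.

11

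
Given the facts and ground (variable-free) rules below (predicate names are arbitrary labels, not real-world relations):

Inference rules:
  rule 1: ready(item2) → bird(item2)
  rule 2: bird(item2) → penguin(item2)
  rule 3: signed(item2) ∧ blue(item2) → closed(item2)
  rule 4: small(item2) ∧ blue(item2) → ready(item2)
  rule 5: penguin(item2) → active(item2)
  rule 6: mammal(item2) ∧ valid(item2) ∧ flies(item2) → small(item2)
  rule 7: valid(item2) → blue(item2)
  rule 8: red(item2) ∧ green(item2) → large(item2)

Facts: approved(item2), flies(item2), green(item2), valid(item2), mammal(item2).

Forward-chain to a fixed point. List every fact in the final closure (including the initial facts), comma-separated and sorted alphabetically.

active(item2), approved(item2), bird(item2), blue(item2), flies(item2), green(item2), mammal(item2), penguin(item2), ready(item2), small(item2), valid(item2)

Round 1: rule 6 [mammal(item2) ∧ valid(item2) ∧ flies(item2) → small(item2)]; rule 7 [valid(item2) → blue(item2)]. New: small(item2), blue(item2).
Round 2: rule 4 [small(item2) ∧ blue(item2) → ready(item2)]. New: ready(item2).
Round 3: rule 1 [ready(item2) → bird(item2)]. New: bird(item2).
Round 4: rule 2 [bird(item2) → penguin(item2)]. New: penguin(item2).
Round 5: rule 5 [penguin(item2) → active(item2)]. New: active(item2).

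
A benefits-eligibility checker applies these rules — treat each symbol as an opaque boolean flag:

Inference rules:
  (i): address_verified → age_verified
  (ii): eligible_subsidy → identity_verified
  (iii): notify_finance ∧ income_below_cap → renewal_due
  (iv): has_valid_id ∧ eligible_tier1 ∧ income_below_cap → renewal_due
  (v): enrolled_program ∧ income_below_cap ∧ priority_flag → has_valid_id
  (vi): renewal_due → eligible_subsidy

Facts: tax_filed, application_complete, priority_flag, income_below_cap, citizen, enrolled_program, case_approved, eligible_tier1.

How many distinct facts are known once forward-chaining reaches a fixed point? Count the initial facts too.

12

Round 1: (v) [enrolled_program ∧ income_below_cap ∧ priority_flag → has_valid_id]. New: has_valid_id.
Round 2: (iv) [has_valid_id ∧ eligible_tier1 ∧ income_below_cap → renewal_due]. New: renewal_due.
Round 3: (vi) [renewal_due → eligible_subsidy]. New: eligible_subsidy.
Round 4: (ii) [eligible_subsidy → identity_verified]. New: identity_verified.
Closure: {application_complete, case_approved, citizen, eligible_subsidy, eligible_tier1, enrolled_program, has_valid_id, identity_verified, income_below_cap, priority_flag, renewal_due, tax_filed} — 12 facts.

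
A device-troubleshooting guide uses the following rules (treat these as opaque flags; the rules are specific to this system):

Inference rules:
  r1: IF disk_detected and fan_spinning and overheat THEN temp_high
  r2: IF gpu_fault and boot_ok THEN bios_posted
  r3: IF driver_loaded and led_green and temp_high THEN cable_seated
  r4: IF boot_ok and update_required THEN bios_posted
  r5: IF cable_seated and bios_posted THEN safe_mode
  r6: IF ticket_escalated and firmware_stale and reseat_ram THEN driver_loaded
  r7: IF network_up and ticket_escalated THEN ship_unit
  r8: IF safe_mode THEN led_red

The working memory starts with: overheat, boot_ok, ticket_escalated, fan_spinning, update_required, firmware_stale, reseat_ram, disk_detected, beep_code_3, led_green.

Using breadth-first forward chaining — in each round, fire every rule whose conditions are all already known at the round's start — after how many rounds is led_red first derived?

4

Round 1 fires r1, r4, r6, giving temp_high, bios_posted, driver_loaded.
Round 2 fires r3, giving cable_seated.
Round 3 fires r5, giving safe_mode.
Round 4 fires r8, giving led_red.
led_red first appears in round 4.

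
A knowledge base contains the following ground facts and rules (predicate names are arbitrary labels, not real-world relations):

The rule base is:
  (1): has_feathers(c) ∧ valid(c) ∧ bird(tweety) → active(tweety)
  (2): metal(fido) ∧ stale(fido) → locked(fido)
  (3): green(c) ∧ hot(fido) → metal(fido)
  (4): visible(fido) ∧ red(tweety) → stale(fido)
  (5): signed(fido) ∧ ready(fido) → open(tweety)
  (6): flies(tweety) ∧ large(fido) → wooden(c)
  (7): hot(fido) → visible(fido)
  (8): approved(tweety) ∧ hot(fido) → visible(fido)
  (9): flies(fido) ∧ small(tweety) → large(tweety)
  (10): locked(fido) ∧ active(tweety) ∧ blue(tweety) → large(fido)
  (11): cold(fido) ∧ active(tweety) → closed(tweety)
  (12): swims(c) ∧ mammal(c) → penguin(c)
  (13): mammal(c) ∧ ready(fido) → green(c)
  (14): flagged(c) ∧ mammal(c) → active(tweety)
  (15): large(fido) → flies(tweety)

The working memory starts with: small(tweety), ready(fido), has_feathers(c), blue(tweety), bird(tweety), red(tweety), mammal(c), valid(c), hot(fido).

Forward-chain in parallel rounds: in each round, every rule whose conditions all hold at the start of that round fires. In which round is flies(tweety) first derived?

Round 1: (1) [has_feathers(c) ∧ valid(c) ∧ bird(tweety) → active(tweety)]; (7) [hot(fido) → visible(fido)]; (13) [mammal(c) ∧ ready(fido) → green(c)]. New: active(tweety), visible(fido), green(c).
Round 2: (3) [green(c) ∧ hot(fido) → metal(fido)]; (4) [visible(fido) ∧ red(tweety) → stale(fido)]. New: metal(fido), stale(fido).
Round 3: (2) [metal(fido) ∧ stale(fido) → locked(fido)]. New: locked(fido).
Round 4: (10) [locked(fido) ∧ active(tweety) ∧ blue(tweety) → large(fido)]. New: large(fido).
Round 5: (15) [large(fido) → flies(tweety)]. New: flies(tweety).
flies(tweety) first appears in round 5.

5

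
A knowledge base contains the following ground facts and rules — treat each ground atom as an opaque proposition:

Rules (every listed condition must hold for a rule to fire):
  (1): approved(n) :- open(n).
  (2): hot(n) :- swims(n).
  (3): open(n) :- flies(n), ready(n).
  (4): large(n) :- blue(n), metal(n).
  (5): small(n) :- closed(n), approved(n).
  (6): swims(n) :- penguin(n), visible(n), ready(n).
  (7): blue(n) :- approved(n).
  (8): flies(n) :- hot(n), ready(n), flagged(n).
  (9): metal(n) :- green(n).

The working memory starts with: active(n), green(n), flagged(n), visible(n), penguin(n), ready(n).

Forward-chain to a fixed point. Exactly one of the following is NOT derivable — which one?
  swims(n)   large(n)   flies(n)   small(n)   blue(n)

small(n)

Round 1 — (6), (9), derive swims(n), metal(n).
Round 2 — (2), derive hot(n).
Round 3 — (8), derive flies(n).
Round 4 — (3), derive open(n).
Round 5 — (1), derive approved(n).
Round 6 — (7), derive blue(n).
Round 7 — (4), derive large(n).
Derived: blue(n) (round 6), large(n) (round 7), flies(n) (round 3), swims(n) (round 1). small(n) never appears in any round.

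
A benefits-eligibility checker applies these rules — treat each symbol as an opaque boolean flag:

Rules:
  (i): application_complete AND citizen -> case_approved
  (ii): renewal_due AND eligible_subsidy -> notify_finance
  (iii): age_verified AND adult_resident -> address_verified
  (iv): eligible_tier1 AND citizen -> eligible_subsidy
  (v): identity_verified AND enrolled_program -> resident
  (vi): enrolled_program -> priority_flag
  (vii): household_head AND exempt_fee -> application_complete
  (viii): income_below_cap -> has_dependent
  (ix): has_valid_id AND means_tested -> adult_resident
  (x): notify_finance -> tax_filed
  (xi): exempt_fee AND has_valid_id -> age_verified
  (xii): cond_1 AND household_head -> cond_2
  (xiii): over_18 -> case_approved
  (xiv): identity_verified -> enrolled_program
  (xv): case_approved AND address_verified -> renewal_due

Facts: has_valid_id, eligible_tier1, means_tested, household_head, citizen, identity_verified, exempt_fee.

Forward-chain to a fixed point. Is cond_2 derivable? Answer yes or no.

Round 1 — (iv), (vii), (ix), (xi), (xiv), derive eligible_subsidy, application_complete, adult_resident, age_verified, enrolled_program.
Round 2 — (i), (iii), (v), (vi), derive case_approved, address_verified, resident, priority_flag.
Round 3 — (xv), derive renewal_due.
Round 4 — (ii), derive notify_finance.
Round 5 — (x), derive tax_filed.
Fixed point reached. cond_2 is concluded only by (xii); (xii) needs cond_1 (never derived).

no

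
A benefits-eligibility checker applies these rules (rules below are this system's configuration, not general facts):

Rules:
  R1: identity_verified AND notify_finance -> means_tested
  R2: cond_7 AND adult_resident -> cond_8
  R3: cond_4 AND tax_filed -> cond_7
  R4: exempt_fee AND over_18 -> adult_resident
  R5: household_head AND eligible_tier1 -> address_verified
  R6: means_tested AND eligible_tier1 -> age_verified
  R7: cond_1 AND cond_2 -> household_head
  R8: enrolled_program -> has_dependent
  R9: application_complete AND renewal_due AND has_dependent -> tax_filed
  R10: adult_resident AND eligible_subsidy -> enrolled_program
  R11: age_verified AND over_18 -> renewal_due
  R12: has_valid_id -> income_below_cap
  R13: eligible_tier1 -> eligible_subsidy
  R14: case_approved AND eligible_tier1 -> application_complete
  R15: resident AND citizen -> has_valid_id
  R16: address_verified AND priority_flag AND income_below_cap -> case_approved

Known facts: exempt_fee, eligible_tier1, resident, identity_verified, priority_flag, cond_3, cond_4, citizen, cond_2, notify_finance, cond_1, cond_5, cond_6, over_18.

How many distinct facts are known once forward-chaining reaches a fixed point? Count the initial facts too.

30

Round 1 fires R1, R4, R7, R13, R15, giving means_tested, adult_resident, household_head, eligible_subsidy, has_valid_id.
Round 2 fires R5, R6, R10, R12, giving address_verified, age_verified, enrolled_program, income_below_cap.
Round 3 fires R8, R11, R16, giving has_dependent, renewal_due, case_approved.
Round 4 fires R14, giving application_complete.
Round 5 fires R9, giving tax_filed.
Round 6 fires R3, giving cond_7.
Round 7 fires R2, giving cond_8.
Closure: {address_verified, adult_resident, age_verified, application_complete, case_approved, citizen, cond_1, cond_2, cond_3, cond_4, cond_5, cond_6, cond_7, cond_8, eligible_subsidy, eligible_tier1, enrolled_program, exempt_fee, has_dependent, has_valid_id, household_head, identity_verified, income_below_cap, means_tested, notify_finance, over_18, priority_flag, renewal_due, resident, tax_filed} — 30 facts.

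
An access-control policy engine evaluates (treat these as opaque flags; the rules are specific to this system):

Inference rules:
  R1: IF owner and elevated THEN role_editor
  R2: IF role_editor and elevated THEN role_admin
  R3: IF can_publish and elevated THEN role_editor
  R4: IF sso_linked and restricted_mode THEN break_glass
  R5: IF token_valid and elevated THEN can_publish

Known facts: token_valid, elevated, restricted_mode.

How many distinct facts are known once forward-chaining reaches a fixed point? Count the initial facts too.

Round 1: R5 [IF token_valid and elevated THEN can_publish]. Adds can_publish.
Round 2: R3 [IF can_publish and elevated THEN role_editor]. Adds role_editor.
Round 3: R2 [IF role_editor and elevated THEN role_admin]. Adds role_admin.
Closure: {can_publish, elevated, restricted_mode, role_admin, role_editor, token_valid} — 6 facts.

6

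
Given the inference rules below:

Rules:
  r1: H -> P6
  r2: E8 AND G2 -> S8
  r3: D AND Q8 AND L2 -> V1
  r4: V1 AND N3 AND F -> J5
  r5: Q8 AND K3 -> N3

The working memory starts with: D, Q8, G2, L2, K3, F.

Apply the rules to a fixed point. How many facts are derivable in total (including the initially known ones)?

9

[1] r3 [D AND Q8 AND L2 -> V1]; r5 [Q8 AND K3 -> N3]. ⇒ new: V1, N3.
[2] r4 [V1 AND N3 AND F -> J5]. ⇒ new: J5.
Closure: {D, F, G2, J5, K3, L2, N3, Q8, V1} — 9 facts.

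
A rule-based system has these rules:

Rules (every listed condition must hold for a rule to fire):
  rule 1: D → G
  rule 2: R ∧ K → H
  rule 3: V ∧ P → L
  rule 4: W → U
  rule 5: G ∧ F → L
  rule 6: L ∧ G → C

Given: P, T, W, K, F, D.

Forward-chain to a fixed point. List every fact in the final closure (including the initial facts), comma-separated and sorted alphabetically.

Round 1 — rule 1, rule 4, derive G, U.
Round 2 — rule 5, derive L.
Round 3 — rule 6, derive C.

C, D, F, G, K, L, P, T, U, W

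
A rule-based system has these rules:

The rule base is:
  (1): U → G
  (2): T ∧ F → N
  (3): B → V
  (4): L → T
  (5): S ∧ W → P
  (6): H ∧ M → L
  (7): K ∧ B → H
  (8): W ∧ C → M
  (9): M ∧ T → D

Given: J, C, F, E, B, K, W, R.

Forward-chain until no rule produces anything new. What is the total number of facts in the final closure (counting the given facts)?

Round 1: (3) [B → V]; (7) [K ∧ B → H]; (8) [W ∧ C → M]. Adds V, H, M.
Round 2: (6) [H ∧ M → L]. Adds L.
Round 3: (4) [L → T]. Adds T.
Round 4: (2) [T ∧ F → N]; (9) [M ∧ T → D]. Adds N, D.
Closure: {B, C, D, E, F, H, J, K, L, M, N, R, T, V, W} — 15 facts.

15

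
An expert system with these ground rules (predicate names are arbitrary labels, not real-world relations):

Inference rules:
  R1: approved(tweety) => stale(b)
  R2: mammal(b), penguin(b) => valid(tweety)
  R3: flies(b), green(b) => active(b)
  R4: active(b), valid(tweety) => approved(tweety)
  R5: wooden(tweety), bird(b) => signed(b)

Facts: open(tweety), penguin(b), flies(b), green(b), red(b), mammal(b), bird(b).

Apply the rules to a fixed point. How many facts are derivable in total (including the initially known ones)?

[1] R2 [mammal(b), penguin(b) => valid(tweety)]; R3 [flies(b), green(b) => active(b)]. ⇒ new: valid(tweety), active(b).
[2] R4 [active(b), valid(tweety) => approved(tweety)]. ⇒ new: approved(tweety).
[3] R1 [approved(tweety) => stale(b)]. ⇒ new: stale(b).
Closure: {active(b), approved(tweety), bird(b), flies(b), green(b), mammal(b), open(tweety), penguin(b), red(b), stale(b), valid(tweety)} — 11 facts.

11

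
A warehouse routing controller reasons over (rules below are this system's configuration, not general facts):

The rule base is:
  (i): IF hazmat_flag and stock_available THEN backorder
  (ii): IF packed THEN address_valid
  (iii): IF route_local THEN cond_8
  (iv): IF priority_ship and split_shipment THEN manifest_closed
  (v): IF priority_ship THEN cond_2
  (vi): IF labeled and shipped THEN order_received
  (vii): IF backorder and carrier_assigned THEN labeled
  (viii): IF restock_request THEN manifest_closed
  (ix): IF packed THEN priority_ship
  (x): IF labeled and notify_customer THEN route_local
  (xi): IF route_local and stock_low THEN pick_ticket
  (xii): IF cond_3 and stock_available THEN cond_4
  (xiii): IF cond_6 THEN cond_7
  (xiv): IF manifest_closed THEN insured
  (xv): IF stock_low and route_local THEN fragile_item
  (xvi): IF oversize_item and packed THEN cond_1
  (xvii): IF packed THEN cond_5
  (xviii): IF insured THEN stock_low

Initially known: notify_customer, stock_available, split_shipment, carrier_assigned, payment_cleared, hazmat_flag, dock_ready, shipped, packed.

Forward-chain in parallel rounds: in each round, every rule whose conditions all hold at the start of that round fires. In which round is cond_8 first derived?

4

[1] (i) [IF hazmat_flag and stock_available THEN backorder]; (ii) [IF packed THEN address_valid]; (ix) [IF packed THEN priority_ship]; (xvii) [IF packed THEN cond_5]. ⇒ new: backorder, address_valid, priority_ship, cond_5.
[2] (iv) [IF priority_ship and split_shipment THEN manifest_closed]; (v) [IF priority_ship THEN cond_2]; (vii) [IF backorder and carrier_assigned THEN labeled]. ⇒ new: manifest_closed, cond_2, labeled.
[3] (vi) [IF labeled and shipped THEN order_received]; (x) [IF labeled and notify_customer THEN route_local]; (xiv) [IF manifest_closed THEN insured]. ⇒ new: order_received, route_local, insured.
[4] (iii) [IF route_local THEN cond_8]; (xviii) [IF insured THEN stock_low]. ⇒ new: cond_8, stock_low.
cond_8 first appears in round 4.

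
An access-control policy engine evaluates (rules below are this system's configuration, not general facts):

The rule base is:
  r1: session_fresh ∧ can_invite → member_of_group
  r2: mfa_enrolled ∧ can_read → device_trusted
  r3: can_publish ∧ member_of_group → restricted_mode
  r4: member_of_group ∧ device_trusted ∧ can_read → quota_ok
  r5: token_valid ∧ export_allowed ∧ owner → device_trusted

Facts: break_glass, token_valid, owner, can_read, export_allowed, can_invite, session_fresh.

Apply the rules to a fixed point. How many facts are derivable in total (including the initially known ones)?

Round 1 fires r1, r5, giving member_of_group, device_trusted.
Round 2 fires r4, giving quota_ok.
Closure: {break_glass, can_invite, can_read, device_trusted, export_allowed, member_of_group, owner, quota_ok, session_fresh, token_valid} — 10 facts.

10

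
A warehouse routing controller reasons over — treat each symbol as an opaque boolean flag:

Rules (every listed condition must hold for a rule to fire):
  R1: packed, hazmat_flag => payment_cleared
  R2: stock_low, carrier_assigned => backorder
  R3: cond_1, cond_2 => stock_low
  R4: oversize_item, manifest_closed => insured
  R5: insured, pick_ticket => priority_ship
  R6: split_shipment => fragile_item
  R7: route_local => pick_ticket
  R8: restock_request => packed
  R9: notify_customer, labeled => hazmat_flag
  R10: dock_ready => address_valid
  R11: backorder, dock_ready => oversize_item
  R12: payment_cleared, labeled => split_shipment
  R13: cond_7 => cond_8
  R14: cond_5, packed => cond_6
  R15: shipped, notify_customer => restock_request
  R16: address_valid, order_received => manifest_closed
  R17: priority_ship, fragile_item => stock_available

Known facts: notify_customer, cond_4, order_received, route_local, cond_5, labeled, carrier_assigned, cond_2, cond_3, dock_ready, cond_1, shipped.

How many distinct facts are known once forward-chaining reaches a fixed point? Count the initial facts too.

28

Round 1: R3 [cond_1, cond_2 => stock_low]; R7 [route_local => pick_ticket]; R9 [notify_customer, labeled => hazmat_flag]; R10 [dock_ready => address_valid]; R15 [shipped, notify_customer => restock_request]. Adds stock_low, pick_ticket, hazmat_flag, address_valid, restock_request.
Round 2: R2 [stock_low, carrier_assigned => backorder]; R8 [restock_request => packed]; R16 [address_valid, order_received => manifest_closed]. Adds backorder, packed, manifest_closed.
Round 3: R1 [packed, hazmat_flag => payment_cleared]; R11 [backorder, dock_ready => oversize_item]; R14 [cond_5, packed => cond_6]. Adds payment_cleared, oversize_item, cond_6.
Round 4: R4 [oversize_item, manifest_closed => insured]; R12 [payment_cleared, labeled => split_shipment]. Adds insured, split_shipment.
Round 5: R5 [insured, pick_ticket => priority_ship]; R6 [split_shipment => fragile_item]. Adds priority_ship, fragile_item.
Round 6: R17 [priority_ship, fragile_item => stock_available]. Adds stock_available.
Closure: {address_valid, backorder, carrier_assigned, cond_1, cond_2, cond_3, cond_4, cond_5, cond_6, dock_ready, fragile_item, hazmat_flag, insured, labeled, manifest_closed, notify_customer, order_received, oversize_item, packed, payment_cleared, pick_ticket, priority_ship, restock_request, route_local, shipped, split_shipment, stock_available, stock_low} — 28 facts.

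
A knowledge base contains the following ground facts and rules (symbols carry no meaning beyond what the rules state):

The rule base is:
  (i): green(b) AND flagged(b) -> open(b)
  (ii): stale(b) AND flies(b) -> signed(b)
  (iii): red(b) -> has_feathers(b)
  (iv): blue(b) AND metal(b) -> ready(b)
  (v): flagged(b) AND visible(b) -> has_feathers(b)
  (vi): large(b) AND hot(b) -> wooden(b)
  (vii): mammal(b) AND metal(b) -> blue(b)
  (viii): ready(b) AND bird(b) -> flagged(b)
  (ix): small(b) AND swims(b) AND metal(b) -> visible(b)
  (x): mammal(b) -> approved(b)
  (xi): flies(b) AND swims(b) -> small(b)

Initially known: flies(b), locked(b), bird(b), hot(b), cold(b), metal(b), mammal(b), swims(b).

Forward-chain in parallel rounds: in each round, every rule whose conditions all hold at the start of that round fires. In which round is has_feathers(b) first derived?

Round 1: (vii) [mammal(b) AND metal(b) -> blue(b)]; (x) [mammal(b) -> approved(b)]; (xi) [flies(b) AND swims(b) -> small(b)]. Adds blue(b), approved(b), small(b).
Round 2: (iv) [blue(b) AND metal(b) -> ready(b)]; (ix) [small(b) AND swims(b) AND metal(b) -> visible(b)]. Adds ready(b), visible(b).
Round 3: (viii) [ready(b) AND bird(b) -> flagged(b)]. Adds flagged(b).
Round 4: (v) [flagged(b) AND visible(b) -> has_feathers(b)]. Adds has_feathers(b).
has_feathers(b) first appears in round 4.

4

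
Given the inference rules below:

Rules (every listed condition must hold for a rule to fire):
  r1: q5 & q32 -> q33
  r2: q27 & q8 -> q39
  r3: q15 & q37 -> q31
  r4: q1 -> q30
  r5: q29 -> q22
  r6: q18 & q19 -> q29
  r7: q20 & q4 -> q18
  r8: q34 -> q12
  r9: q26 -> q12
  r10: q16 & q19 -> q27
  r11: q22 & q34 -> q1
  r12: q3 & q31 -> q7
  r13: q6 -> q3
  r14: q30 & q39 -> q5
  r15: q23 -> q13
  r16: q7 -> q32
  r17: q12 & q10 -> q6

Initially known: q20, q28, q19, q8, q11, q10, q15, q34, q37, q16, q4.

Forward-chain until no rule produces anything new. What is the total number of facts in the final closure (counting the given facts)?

Round 1 — r3, r7, r8, r10, derive q31, q18, q12, q27.
Round 2 — r2, r6, r17, derive q39, q29, q6.
Round 3 — r5, r13, derive q22, q3.
Round 4 — r11, r12, derive q1, q7.
Round 5 — r4, r16, derive q30, q32.
Round 6 — r14, derive q5.
Round 7 — r1, derive q33.
Closure: {q1, q10, q11, q12, q15, q16, q18, q19, q20, q22, q27, q28, q29, q3, q30, q31, q32, q33, q34, q37, q39, q4, q5, q6, q7, q8} — 26 facts.

26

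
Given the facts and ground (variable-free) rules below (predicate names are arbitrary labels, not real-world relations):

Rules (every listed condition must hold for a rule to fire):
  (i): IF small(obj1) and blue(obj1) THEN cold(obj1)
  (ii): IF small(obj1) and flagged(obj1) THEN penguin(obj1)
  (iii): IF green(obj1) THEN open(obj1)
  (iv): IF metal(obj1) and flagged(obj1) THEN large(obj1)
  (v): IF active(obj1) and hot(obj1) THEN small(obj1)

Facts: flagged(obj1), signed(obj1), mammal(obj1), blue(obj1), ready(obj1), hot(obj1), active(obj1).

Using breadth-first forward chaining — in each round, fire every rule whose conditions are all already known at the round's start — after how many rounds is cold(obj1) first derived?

[1] (v) [IF active(obj1) and hot(obj1) THEN small(obj1)]. ⇒ new: small(obj1).
[2] (i) [IF small(obj1) and blue(obj1) THEN cold(obj1)]; (ii) [IF small(obj1) and flagged(obj1) THEN penguin(obj1)]. ⇒ new: cold(obj1), penguin(obj1).
cold(obj1) first appears in round 2.

2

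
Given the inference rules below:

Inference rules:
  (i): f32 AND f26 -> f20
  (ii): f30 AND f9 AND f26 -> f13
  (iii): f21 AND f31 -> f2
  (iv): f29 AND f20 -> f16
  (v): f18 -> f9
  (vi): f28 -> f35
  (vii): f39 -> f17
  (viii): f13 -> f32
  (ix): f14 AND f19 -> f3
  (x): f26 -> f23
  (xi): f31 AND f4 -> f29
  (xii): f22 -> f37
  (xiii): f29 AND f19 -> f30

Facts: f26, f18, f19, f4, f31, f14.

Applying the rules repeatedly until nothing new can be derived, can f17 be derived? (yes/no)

no

Round 1: (v) [f18 -> f9]; (ix) [f14 AND f19 -> f3]; (x) [f26 -> f23]; (xi) [f31 AND f4 -> f29]. Adds f9, f3, f23, f29.
Round 2: (xiii) [f29 AND f19 -> f30]. Adds f30.
Round 3: (ii) [f30 AND f9 AND f26 -> f13]. Adds f13.
Round 4: (viii) [f13 -> f32]. Adds f32.
Round 5: (i) [f32 AND f26 -> f20]. Adds f20.
Round 6: (iv) [f29 AND f20 -> f16]. Adds f16.
Fixed point reached. f17 is concluded only by (vii); (vii) needs f39 (never derived).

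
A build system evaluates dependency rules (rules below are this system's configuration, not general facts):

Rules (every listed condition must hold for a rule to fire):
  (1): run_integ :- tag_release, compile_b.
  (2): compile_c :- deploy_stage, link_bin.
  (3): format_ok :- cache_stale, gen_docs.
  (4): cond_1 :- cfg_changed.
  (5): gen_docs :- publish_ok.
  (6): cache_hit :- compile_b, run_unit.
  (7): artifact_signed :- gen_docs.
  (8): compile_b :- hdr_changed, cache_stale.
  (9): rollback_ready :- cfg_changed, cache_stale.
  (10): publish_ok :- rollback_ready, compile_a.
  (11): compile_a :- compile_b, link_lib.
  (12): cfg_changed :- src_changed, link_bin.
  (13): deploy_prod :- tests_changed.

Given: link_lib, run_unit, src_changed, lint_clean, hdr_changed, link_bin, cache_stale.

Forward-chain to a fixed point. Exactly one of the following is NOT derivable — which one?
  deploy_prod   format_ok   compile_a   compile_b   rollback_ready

deploy_prod

Round 1 fires (8), (12), giving compile_b, cfg_changed.
Round 2 fires (4), (6), (9), (11), giving cond_1, cache_hit, rollback_ready, compile_a.
Round 3 fires (10), giving publish_ok.
Round 4 fires (5), giving gen_docs.
Round 5 fires (3), (7), giving format_ok, artifact_signed.
Derived: compile_a (round 2), compile_b (round 1), format_ok (round 5), rollback_ready (round 2). deploy_prod never appears in any round.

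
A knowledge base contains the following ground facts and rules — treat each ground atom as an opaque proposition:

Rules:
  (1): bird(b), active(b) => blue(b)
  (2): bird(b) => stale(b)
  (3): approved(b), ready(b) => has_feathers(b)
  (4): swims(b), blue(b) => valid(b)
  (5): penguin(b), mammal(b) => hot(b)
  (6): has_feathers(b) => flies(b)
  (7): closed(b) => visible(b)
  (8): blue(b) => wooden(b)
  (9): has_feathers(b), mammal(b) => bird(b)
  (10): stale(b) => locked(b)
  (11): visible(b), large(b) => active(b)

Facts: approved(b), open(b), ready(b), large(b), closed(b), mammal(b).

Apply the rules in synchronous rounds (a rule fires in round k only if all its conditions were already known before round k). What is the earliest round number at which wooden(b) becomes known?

4

Round 1: (3) [approved(b), ready(b) => has_feathers(b)]; (7) [closed(b) => visible(b)]. Adds has_feathers(b), visible(b).
Round 2: (6) [has_feathers(b) => flies(b)]; (9) [has_feathers(b), mammal(b) => bird(b)]; (11) [visible(b), large(b) => active(b)]. Adds flies(b), bird(b), active(b).
Round 3: (1) [bird(b), active(b) => blue(b)]; (2) [bird(b) => stale(b)]. Adds blue(b), stale(b).
Round 4: (8) [blue(b) => wooden(b)]; (10) [stale(b) => locked(b)]. Adds wooden(b), locked(b).
wooden(b) first appears in round 4.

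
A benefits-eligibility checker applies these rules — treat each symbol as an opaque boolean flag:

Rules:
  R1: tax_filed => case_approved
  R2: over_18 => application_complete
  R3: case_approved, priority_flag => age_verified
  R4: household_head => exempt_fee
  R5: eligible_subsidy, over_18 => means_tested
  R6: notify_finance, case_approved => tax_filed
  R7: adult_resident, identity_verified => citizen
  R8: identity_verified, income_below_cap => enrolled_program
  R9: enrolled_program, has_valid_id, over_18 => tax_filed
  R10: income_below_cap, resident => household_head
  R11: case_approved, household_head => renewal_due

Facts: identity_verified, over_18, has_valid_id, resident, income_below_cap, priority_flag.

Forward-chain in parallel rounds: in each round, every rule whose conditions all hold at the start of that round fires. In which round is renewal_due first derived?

Round 1: R2 [over_18 => application_complete]; R8 [identity_verified, income_below_cap => enrolled_program]; R10 [income_below_cap, resident => household_head]. Adds application_complete, enrolled_program, household_head.
Round 2: R4 [household_head => exempt_fee]; R9 [enrolled_program, has_valid_id, over_18 => tax_filed]. Adds exempt_fee, tax_filed.
Round 3: R1 [tax_filed => case_approved]. Adds case_approved.
Round 4: R3 [case_approved, priority_flag => age_verified]; R11 [case_approved, household_head => renewal_due]. Adds age_verified, renewal_due.
renewal_due first appears in round 4.

4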